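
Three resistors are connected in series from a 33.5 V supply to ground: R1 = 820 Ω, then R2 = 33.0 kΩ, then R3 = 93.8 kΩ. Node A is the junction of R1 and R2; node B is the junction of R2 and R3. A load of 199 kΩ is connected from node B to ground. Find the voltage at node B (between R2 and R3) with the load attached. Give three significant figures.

At node B, R3 is in parallel with the load: R3‖R_L = 63750 Ω.
Below node A the resistance is R2 + (R3‖R_L) = 96750 Ω, so V_A = 33.5 × 96750/97570 = 33.22 V.
Then V_B = V_A × (R3‖R_L)/(R2 + R3‖R_L) = 33.22 × 63750/96750 = 21.9 V.

V ≈ 21.9 V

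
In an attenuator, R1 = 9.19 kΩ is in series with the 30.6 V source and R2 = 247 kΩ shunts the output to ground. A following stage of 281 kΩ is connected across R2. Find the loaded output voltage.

V_out ≈ 28.6 V

The load sits in parallel with R2: R2‖R_L = (247 × 281) / (247 + 281) = 131.5 kΩ.
V_out = 30.6 × 131.5 / (9.19 + 131.5) = 30.6 × 131.5/140.6 = 28.6 V.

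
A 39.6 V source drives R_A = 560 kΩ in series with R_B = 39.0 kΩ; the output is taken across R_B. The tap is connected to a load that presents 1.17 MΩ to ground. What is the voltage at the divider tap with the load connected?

V_out ≈ 2.50 V

The load sits in parallel with R_B: R_B‖R_L = (39.0 × 1170) / (39.0 + 1170) = 37.74 kΩ.
V_out = 39.6 × 37.74 / (560 + 37.74) = 39.6 × 37.74/597.7 = 2.50 V.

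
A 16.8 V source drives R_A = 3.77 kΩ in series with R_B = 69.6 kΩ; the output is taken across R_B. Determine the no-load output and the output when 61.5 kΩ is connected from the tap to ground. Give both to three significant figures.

Unloaded: 15.9 V; loaded: 15.1 V

Open-circuit: V = 16.8 × 69.6/(3.77 + 69.6) = 15.9 V.
With the load, R_B becomes R_B‖R_L = 32.65 kΩ, so V = 16.8 × 32.65/36.42 = 15.1 V.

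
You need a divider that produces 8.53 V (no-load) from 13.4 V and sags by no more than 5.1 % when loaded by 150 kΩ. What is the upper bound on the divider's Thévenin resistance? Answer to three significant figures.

R_th ≤ 8.06 kΩ

Loading drop = R_th/(R_th + R_L) ≤ 0.0510, so R_th ≤ R_L · ε/(1−ε) = 150 kΩ × 0.0510/0.9490 = 8.06 kΩ.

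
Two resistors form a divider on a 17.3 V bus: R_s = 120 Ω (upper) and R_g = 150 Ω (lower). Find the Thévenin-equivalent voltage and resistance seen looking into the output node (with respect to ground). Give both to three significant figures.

V_th is the open-circuit tap voltage: 17.3 × 150/(120 + 150) = 9.61 V.
With the supply zeroed, R_s and R_g appear in parallel from the tap: R_th = R_s‖R_g = (120 × 150)/270.0 = 66.7 Ω.

V_th = 9.61 V, R_th = 66.7 Ω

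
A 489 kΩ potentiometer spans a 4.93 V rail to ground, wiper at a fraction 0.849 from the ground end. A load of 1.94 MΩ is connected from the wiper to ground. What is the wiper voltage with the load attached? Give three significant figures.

The wiper splits the pot into (1−α)R = 73.84 kΩ above and αR = 415.2 kΩ below.
Lower section ‖ load = 342.0 kΩ.
V_wiper = 4.93 × 342.0/(73.84 + 342.0) = 4.05 V.

V ≈ 4.05 V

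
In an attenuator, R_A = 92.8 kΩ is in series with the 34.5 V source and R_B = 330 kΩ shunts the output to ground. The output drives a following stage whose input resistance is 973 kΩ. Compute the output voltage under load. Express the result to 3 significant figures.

The load sits in parallel with R_B: R_B‖R_L = (330 × 973) / (330 + 973) = 246.4 kΩ.
V_out = 34.5 × 246.4 / (92.8 + 246.4) = 34.5 × 246.4/339.2 = 25.1 V.
(Unloaded it would have been 26.9 V.)

V_out ≈ 25.1 V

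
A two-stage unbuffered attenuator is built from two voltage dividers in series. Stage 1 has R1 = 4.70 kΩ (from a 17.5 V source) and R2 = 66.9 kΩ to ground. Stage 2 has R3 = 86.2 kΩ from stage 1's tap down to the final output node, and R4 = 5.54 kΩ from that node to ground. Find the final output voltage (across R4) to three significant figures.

Stage 2 presents R3+R4 = 91.74 kΩ as a load on stage 1's tap.
Stage 1's lower leg becomes R2‖(R3+R4) = 38.69 kΩ, so V_mid = 17.5 × 38.69/43.39 = 15.60 V.
Stage 2 is itself unloaded: V_out = V_mid × R4/(R3+R4) = 15.60 × 5.54/91.74 = 0.942 V.

V_out ≈ 0.942 V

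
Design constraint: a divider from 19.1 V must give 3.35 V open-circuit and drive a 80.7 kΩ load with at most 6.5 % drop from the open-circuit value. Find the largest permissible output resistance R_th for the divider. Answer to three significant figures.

R_th ≤ 5.61 kΩ

Loading drop = R_th/(R_th + R_L) ≤ 0.0650, so R_th ≤ R_L · ε/(1−ε) = 80.7 kΩ × 0.0650/0.9350 = 5.61 kΩ.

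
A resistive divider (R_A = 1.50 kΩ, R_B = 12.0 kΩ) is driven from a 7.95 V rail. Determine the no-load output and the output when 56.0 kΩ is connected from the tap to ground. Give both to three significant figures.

Open-circuit: V = 7.95 × 12.0/(1.50 + 12.0) = 7.07 V.
With the load, R_B becomes R_B‖R_L = 9.882 kΩ, so V = 7.95 × 9.882/11.38 = 6.90 V.

Unloaded: 7.07 V; loaded: 6.90 V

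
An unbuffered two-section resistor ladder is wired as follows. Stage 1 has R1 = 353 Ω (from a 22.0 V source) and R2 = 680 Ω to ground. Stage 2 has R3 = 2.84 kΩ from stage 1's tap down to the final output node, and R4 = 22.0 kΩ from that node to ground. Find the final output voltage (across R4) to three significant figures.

V_out ≈ 12.7 V

Stage 2 presents R3+R4 = 24840 Ω as a load on stage 1's tap.
Stage 1's lower leg becomes R2‖(R3+R4) = 661.9 Ω, so V_mid = 22.0 × 661.9/1015 = 14.35 V.
Stage 2 is itself unloaded: V_out = V_mid × R4/(R3+R4) = 14.35 × 22000/24840 = 12.7 V.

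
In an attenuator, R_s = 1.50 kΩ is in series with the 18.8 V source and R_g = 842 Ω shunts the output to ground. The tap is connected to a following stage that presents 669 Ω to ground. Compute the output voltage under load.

V_out ≈ 3.74 V

The load sits in parallel with R_g: R_g‖R_L = (842 × 669) / (842 + 669) = 372.8 Ω.
V_out = 18.8 × 372.8 / (1500 + 372.8) = 18.8 × 372.8/1873 = 3.74 V.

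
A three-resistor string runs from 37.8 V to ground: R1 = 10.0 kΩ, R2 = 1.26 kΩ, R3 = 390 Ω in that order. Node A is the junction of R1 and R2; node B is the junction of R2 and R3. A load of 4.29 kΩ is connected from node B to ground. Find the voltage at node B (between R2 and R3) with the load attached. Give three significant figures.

At node B, R3 is in parallel with the load: R3‖R_L = 357.5 Ω.
Below node A the resistance is R2 + (R3‖R_L) = 1618 Ω, so V_A = 37.8 × 1618/11620 = 5.263 V.
Then V_B = V_A × (R3‖R_L)/(R2 + R3‖R_L) = 5.263 × 357.5/1618 = 1.16 V.

V ≈ 1.16 V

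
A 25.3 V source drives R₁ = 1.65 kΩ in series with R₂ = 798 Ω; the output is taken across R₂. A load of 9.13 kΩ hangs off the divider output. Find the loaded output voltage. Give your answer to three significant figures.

V_out ≈ 7.79 V

The load sits in parallel with R₂: R₂‖R_L = (798 × 9130) / (798 + 9130) = 733.9 Ω.
V_out = 25.3 × 733.9 / (1650 + 733.9) = 25.3 × 733.9/2384 = 7.79 V.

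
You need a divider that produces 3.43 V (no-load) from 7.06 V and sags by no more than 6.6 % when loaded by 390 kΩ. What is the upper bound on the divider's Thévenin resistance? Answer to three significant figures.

R_th ≤ 27.6 kΩ

Loading drop = R_th/(R_th + R_L) ≤ 0.0660, so R_th ≤ R_L · ε/(1−ε) = 390 kΩ × 0.0660/0.9340 = 27.6 kΩ.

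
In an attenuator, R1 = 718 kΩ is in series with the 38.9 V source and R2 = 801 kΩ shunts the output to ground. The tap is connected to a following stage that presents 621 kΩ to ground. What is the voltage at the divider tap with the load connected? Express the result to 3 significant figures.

The load sits in parallel with R2: R2‖R_L = (801 × 621) / (801 + 621) = 349.8 kΩ.
V_out = 38.9 × 349.8 / (718 + 349.8) = 38.9 × 349.8/1068 = 12.7 V.
(Unloaded it would have been 20.5 V.)

V_out ≈ 12.7 V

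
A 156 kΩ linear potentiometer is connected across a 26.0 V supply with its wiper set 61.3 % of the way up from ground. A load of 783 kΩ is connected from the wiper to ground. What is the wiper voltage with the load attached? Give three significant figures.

The wiper splits the pot into (1−α)R = 60.37 kΩ above and αR = 95.63 kΩ below.
Lower section ‖ load = 85.22 kΩ.
V_wiper = 26.0 × 85.22/(60.37 + 85.22) = 15.2 V.

V ≈ 15.2 V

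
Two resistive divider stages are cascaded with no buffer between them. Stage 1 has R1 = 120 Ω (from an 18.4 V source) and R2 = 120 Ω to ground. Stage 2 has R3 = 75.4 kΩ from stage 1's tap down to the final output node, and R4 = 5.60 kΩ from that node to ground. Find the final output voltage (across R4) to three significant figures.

Stage 2 presents R3+R4 = 81000 Ω as a load on stage 1's tap.
Stage 1's lower leg becomes R2‖(R3+R4) = 119.8 Ω, so V_mid = 18.4 × 119.8/239.8 = 9.193 V.
Stage 2 is itself unloaded: V_out = V_mid × R4/(R3+R4) = 9.193 × 5600/81000 = 0.636 V.

V_out ≈ 0.636 V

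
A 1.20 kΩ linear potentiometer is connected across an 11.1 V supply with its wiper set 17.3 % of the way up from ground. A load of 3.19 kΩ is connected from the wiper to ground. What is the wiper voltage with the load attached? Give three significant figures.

The wiper splits the pot into (1−α)R = 992.4 Ω above and αR = 207.6 Ω below.
Lower section ‖ load = 194.9 Ω.
V_wiper = 11.1 × 194.9/(992.4 + 194.9) = 1.82 V.

V ≈ 1.82 V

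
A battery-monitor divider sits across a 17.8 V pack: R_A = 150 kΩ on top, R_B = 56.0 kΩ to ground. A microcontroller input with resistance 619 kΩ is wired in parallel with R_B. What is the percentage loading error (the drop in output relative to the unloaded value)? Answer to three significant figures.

The divider's output (Thévenin) resistance is R_A‖R_B = 40.78 kΩ.
Fractional drop under load = R_th/(R_th + R_L) = 40.78 / (40.78 + 619) = 0.06180.
So the output falls by 6.18 %.

6.18 %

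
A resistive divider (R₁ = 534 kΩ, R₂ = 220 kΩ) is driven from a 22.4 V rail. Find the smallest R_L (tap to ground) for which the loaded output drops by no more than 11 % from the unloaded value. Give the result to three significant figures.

R_L(min) ≈ 1.26 MΩ

Output resistance R_th = R₁‖R₂ = (534 × 220)/754.0 = 155.8 kΩ.
The fractional drop is R_th/(R_th + R_L); requiring this ≤ 0.110 gives R_L ≥ R_th(1/0.110 − 1) = 155.8 × 8.091 = 1.26 MΩ.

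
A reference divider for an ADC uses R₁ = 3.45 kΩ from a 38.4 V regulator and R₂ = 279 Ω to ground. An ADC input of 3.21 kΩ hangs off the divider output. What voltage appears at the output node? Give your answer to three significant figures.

The load sits in parallel with R₂: R₂‖R_L = (279 × 3210) / (279 + 3210) = 256.7 Ω.
V_out = 38.4 × 256.7 / (3450 + 256.7) = 38.4 × 256.7/3707 = 2.66 V.

V_out ≈ 2.66 V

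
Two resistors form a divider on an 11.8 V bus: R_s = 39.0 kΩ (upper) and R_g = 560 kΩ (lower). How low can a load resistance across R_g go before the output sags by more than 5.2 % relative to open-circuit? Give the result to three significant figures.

R_L(min) ≈ 665 kΩ

Output resistance R_th = R_s‖R_g = (39.0 × 560)/599.0 = 36.46 kΩ.
The fractional drop is R_th/(R_th + R_L); requiring this ≤ 0.0520 gives R_L ≥ R_th(1/0.0520 − 1) = 36.46 × 18.23 = 665 kΩ.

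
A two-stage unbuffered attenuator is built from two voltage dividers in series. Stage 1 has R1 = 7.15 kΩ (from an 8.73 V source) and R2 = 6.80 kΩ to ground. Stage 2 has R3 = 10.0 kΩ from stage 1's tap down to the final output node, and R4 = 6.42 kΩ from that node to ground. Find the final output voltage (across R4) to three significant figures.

V_out ≈ 1.37 V

Stage 2 presents R3+R4 = 16.42 kΩ as a load on stage 1's tap.
Stage 1's lower leg becomes R2‖(R3+R4) = 4.809 kΩ, so V_mid = 8.73 × 4.809/11.96 = 3.510 V.
Stage 2 is itself unloaded: V_out = V_mid × R4/(R3+R4) = 3.510 × 6.42/16.42 = 1.37 V.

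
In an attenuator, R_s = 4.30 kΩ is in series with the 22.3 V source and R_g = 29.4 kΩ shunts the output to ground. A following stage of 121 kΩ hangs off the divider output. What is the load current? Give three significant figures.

I_L ≈ 0.156 mA

R_g‖R_L = 23.65 kΩ; V_out = 22.3 × 23.65/27.95 = 18.87 V.
I_L = V_out / R_L = 18.87 / 121 kΩ = 0.156 mA.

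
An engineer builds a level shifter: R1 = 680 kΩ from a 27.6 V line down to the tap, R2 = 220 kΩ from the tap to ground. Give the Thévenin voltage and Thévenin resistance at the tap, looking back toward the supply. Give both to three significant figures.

V_th is the open-circuit tap voltage: 27.6 × 220/(680 + 220) = 6.75 V.
With the supply zeroed, R1 and R2 appear in parallel from the tap: R_th = R1‖R2 = (680 × 220)/900.0 = 166 kΩ.

V_th = 6.75 V, R_th = 166 kΩ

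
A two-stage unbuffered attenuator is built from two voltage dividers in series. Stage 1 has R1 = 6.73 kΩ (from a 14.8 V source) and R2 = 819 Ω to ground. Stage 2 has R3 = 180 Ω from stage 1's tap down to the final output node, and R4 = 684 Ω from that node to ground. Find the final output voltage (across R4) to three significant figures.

V_out ≈ 0.689 V

Stage 2 presents R3+R4 = 864.0 Ω as a load on stage 1's tap.
Stage 1's lower leg becomes R2‖(R3+R4) = 420.4 Ω, so V_mid = 14.8 × 420.4/7150 = 0.8702 V.
Stage 2 is itself unloaded: V_out = V_mid × R4/(R3+R4) = 0.8702 × 684/864.0 = 0.689 V.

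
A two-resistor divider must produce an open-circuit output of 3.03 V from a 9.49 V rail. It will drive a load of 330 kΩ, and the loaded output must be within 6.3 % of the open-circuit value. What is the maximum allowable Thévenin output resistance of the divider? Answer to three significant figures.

R_th ≤ 22.2 kΩ

Loading drop = R_th/(R_th + R_L) ≤ 0.0630, so R_th ≤ R_L · ε/(1−ε) = 330 kΩ × 0.0630/0.9370 = 22.2 kΩ.
(Any R1, R2 with R2/(R1+R2) = 0.319 and R1‖R2 ≤ 22.2 kΩ will meet the spec.)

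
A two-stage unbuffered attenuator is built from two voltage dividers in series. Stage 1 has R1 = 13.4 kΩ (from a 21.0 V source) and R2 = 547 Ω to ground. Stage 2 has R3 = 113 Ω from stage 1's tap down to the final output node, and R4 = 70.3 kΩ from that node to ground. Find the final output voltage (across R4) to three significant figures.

V_out ≈ 0.816 V

Stage 2 presents R3+R4 = 70410 Ω as a load on stage 1's tap.
Stage 1's lower leg becomes R2‖(R3+R4) = 542.8 Ω, so V_mid = 21.0 × 542.8/13940 = 0.8175 V.
Stage 2 is itself unloaded: V_out = V_mid × R4/(R3+R4) = 0.8175 × 70300/70410 = 0.816 V.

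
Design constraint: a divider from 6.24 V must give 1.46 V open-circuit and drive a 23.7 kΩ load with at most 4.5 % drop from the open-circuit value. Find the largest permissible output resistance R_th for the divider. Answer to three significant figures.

R_th ≤ 1.12 kΩ

Loading drop = R_th/(R_th + R_L) ≤ 0.0450, so R_th ≤ R_L · ε/(1−ε) = 23.7 kΩ × 0.0450/0.9550 = 1.12 kΩ.
(Any R1, R2 with R2/(R1+R2) = 0.234 and R1‖R2 ≤ 1.12 kΩ will meet the spec.)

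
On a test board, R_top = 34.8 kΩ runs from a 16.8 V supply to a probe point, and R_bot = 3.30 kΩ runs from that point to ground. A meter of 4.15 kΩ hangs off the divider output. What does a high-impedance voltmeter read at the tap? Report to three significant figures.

V_out ≈ 0.843 V

The load sits in parallel with R_bot: R_bot‖R_L = (3.30 × 4.15) / (3.30 + 4.15) = 1.838 kΩ.
V_out = 16.8 × 1.838 / (34.8 + 1.838) = 16.8 × 1.838/36.64 = 0.843 V.
(Unloaded it would have been 1.46 V.)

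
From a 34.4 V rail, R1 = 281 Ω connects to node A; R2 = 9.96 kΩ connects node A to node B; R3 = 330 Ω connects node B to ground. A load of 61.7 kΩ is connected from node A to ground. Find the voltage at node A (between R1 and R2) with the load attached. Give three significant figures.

V ≈ 33.3 V

Below node A the series string R2+R3 = 10290 Ω sits in parallel with the 61700 Ω load: 8819 Ω.
V_A = 34.4 × 8819/(281 + 8819) = 33.3 V.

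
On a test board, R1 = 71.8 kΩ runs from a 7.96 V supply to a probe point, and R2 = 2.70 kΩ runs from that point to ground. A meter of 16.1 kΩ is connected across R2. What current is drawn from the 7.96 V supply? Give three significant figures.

R2‖R_L = 2.312 kΩ, so the source sees R1 + R2‖R_L = 74.11 kΩ.
I = 7.96 V / 74.11 kΩ = 0.107 mA.

I ≈ 0.107 mA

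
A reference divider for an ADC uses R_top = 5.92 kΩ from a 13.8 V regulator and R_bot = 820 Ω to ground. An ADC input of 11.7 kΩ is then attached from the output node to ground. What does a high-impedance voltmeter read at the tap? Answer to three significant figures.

The load sits in parallel with R_bot: R_bot‖R_L = (820 × 11700) / (820 + 11700) = 766.3 Ω.
V_out = 13.8 × 766.3 / (5920 + 766.3) = 13.8 × 766.3/6686 = 1.58 V.

V_out ≈ 1.58 V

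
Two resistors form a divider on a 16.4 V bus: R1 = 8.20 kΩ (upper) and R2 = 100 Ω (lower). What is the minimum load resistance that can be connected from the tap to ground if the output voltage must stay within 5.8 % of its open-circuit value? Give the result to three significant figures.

R_L(min) ≈ 1.60 kΩ

Output resistance R_th = R1‖R2 = (8200 × 100)/8300 = 98.80 Ω.
The fractional drop is R_th/(R_th + R_L); requiring this ≤ 0.0580 gives R_L ≥ R_th(1/0.0580 − 1) = 98.80 × 16.24 = 1.60 kΩ.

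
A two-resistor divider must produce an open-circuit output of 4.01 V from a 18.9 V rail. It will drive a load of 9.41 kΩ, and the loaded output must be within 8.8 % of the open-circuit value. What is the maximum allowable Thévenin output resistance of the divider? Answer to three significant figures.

R_th ≤ 908 Ω

Loading drop = R_th/(R_th + R_L) ≤ 0.0880, so R_th ≤ R_L · ε/(1−ε) = 9.41 kΩ × 0.0880/0.9120 = 908 Ω.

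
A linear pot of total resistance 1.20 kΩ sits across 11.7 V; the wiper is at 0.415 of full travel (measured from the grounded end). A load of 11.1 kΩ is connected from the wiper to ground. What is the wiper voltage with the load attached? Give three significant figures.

The wiper splits the pot into (1−α)R = 702.0 Ω above and αR = 498.0 Ω below.
Lower section ‖ load = 476.6 Ω.
V_wiper = 11.7 × 476.6/(702.0 + 476.6) = 4.73 V.

V ≈ 4.73 V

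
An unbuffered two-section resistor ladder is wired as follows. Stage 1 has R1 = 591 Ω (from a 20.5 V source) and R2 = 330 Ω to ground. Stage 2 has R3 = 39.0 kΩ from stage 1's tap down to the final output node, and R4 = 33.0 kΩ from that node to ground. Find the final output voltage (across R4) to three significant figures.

Stage 2 presents R3+R4 = 72000 Ω as a load on stage 1's tap.
Stage 1's lower leg becomes R2‖(R3+R4) = 328.5 Ω, so V_mid = 20.5 × 328.5/919.5 = 7.324 V.
Stage 2 is itself unloaded: V_out = V_mid × R4/(R3+R4) = 7.324 × 33000/72000 = 3.36 V.

V_out ≈ 3.36 V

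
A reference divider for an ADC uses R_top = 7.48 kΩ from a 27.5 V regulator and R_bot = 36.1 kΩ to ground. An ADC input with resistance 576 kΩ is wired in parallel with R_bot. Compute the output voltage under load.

The load sits in parallel with R_bot: R_bot‖R_L = (36.1 × 576) / (36.1 + 576) = 33.97 kΩ.
V_out = 27.5 × 33.97 / (7.48 + 33.97) = 27.5 × 33.97/41.45 = 22.5 V.
(Unloaded it would have been 22.8 V.)

V_out ≈ 22.5 V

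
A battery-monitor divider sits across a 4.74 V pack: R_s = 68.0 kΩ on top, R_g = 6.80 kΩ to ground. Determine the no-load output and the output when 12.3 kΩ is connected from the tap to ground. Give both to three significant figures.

Open-circuit: V = 4.74 × 6.80/(68.0 + 6.80) = 0.431 V.
With the load, R_g becomes R_g‖R_L = 4.379 kΩ, so V = 4.74 × 4.379/72.38 = 0.287 V.

Unloaded: 0.431 V; loaded: 0.287 V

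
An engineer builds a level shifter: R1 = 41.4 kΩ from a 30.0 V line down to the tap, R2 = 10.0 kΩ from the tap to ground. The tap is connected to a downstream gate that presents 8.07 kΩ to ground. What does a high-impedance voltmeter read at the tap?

The load sits in parallel with R2: R2‖R_L = (10.0 × 8.07) / (10.0 + 8.07) = 4.466 kΩ.
V_out = 30.0 × 4.466 / (41.4 + 4.466) = 30.0 × 4.466/45.87 = 2.92 V.

V_out ≈ 2.92 V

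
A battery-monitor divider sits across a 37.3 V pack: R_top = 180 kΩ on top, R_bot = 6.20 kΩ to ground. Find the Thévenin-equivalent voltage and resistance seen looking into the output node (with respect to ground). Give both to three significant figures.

V_th = 1.24 V, R_th = 5.99 kΩ

V_th is the open-circuit tap voltage: 37.3 × 6.20/(180 + 6.20) = 1.24 V.
With the supply zeroed, R_top and R_bot appear in parallel from the tap: R_th = R_top‖R_bot = (180 × 6.20)/186.2 = 5.99 kΩ.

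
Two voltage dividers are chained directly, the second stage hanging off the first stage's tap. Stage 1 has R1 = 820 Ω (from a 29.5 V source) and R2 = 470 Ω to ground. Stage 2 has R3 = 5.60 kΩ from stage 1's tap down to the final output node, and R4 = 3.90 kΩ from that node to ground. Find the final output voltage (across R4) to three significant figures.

V_out ≈ 4.28 V

Stage 2 presents R3+R4 = 9500 Ω as a load on stage 1's tap.
Stage 1's lower leg becomes R2‖(R3+R4) = 447.8 Ω, so V_mid = 29.5 × 447.8/1268 = 10.42 V.
Stage 2 is itself unloaded: V_out = V_mid × R4/(R3+R4) = 10.42 × 3900/9500 = 4.28 V.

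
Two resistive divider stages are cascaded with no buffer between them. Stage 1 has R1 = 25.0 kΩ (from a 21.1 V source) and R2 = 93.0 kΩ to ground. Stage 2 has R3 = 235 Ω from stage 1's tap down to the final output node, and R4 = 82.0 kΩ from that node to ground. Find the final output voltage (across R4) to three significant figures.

Stage 2 presents R3+R4 = 82240 Ω as a load on stage 1's tap.
Stage 1's lower leg becomes R2‖(R3+R4) = 43640 Ω, so V_mid = 21.1 × 43640/68640 = 13.42 V.
Stage 2 is itself unloaded: V_out = V_mid × R4/(R3+R4) = 13.42 × 82000/82240 = 13.4 V.

V_out ≈ 13.4 V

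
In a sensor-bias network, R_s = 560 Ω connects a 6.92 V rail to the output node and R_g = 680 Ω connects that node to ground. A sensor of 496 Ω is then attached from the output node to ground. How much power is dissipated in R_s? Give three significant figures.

P ≈ 37.4 mW

Total resistance from the source is R_s + (R_g‖R_L) = 846.8 Ω, so I = 6.92/846.8 Ω = 8.172 mA.
P = I²·R_s = (8.172 mA)² × 560 Ω = 37.4 mW.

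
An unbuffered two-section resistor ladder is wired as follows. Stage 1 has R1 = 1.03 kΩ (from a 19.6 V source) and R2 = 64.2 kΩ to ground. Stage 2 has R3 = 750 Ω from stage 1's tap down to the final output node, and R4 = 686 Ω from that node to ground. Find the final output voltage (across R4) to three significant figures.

V_out ≈ 5.40 V

Stage 2 presents R3+R4 = 1436 Ω as a load on stage 1's tap.
Stage 1's lower leg becomes R2‖(R3+R4) = 1405 Ω, so V_mid = 19.6 × 1405/2435 = 11.31 V.
Stage 2 is itself unloaded: V_out = V_mid × R4/(R3+R4) = 11.31 × 686/1436 = 5.40 V.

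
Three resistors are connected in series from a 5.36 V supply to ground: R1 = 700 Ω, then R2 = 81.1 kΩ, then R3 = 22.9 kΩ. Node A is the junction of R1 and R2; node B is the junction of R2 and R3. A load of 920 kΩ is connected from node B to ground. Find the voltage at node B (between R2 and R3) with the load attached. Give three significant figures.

V ≈ 1.15 V

At node B, R3 is in parallel with the load: R3‖R_L = 22340 Ω.
Below node A the resistance is R2 + (R3‖R_L) = 103400 Ω, so V_A = 5.36 × 103400/104100 = 5.324 V.
Then V_B = V_A × (R3‖R_L)/(R2 + R3‖R_L) = 5.324 × 22340/103400 = 1.15 V.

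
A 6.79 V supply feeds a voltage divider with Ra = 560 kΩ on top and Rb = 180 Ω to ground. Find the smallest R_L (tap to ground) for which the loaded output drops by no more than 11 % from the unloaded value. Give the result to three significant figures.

Output resistance R_th = Ra‖Rb = (560000 × 180)/560200 = 179.9 Ω.
The fractional drop is R_th/(R_th + R_L); requiring this ≤ 0.110 gives R_L ≥ R_th(1/0.110 − 1) = 179.9 × 8.091 = 1.46 kΩ.

R_L(min) ≈ 1.46 kΩ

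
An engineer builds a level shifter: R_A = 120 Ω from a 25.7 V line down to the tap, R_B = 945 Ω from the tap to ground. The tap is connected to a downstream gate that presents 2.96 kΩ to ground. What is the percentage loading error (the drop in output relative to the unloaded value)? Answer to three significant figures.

The divider's output (Thévenin) resistance is R_A‖R_B = 106.5 Ω.
Fractional drop under load = R_th/(R_th + R_L) = 106.5 / (106.5 + 2960) = 0.03472.
So the output falls by 3.47 %.

3.47 %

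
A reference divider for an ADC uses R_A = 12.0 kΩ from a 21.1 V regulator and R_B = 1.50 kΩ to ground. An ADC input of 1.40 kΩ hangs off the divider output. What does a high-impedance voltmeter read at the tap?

V_out ≈ 1.20 V

The load sits in parallel with R_B: R_B‖R_L = (1.50 × 1.40) / (1.50 + 1.40) = 0.7241 kΩ.
V_out = 21.1 × 0.7241 / (12.0 + 0.7241) = 21.1 × 0.7241/12.72 = 1.20 V.
(Unloaded it would have been 2.34 V.)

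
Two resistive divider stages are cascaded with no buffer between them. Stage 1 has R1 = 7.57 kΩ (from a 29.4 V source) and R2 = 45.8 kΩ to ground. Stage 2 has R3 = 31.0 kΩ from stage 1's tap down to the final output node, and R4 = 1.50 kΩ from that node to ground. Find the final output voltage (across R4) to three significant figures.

Stage 2 presents R3+R4 = 32.50 kΩ as a load on stage 1's tap.
Stage 1's lower leg becomes R2‖(R3+R4) = 19.01 kΩ, so V_mid = 29.4 × 19.01/26.58 = 21.03 V.
Stage 2 is itself unloaded: V_out = V_mid × R4/(R3+R4) = 21.03 × 1.50/32.50 = 0.970 V.

V_out ≈ 0.970 V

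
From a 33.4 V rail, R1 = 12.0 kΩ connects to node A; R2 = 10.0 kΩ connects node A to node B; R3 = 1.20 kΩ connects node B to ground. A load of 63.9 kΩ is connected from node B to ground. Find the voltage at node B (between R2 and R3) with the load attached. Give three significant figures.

V ≈ 1.70 V

At node B, R3 is in parallel with the load: R3‖R_L = 1.178 kΩ.
Below node A the resistance is R2 + (R3‖R_L) = 11.18 kΩ, so V_A = 33.4 × 11.18/23.18 = 16.11 V.
Then V_B = V_A × (R3‖R_L)/(R2 + R3‖R_L) = 16.11 × 1.178/11.18 = 1.70 V.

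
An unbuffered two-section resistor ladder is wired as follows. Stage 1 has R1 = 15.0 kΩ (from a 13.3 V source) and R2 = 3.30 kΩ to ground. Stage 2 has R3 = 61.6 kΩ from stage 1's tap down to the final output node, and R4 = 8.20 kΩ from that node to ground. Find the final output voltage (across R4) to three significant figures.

V_out ≈ 0.271 V

Stage 2 presents R3+R4 = 69.80 kΩ as a load on stage 1's tap.
Stage 1's lower leg becomes R2‖(R3+R4) = 3.151 kΩ, so V_mid = 13.3 × 3.151/18.15 = 2.309 V.
Stage 2 is itself unloaded: V_out = V_mid × R4/(R3+R4) = 2.309 × 8.20/69.80 = 0.271 V.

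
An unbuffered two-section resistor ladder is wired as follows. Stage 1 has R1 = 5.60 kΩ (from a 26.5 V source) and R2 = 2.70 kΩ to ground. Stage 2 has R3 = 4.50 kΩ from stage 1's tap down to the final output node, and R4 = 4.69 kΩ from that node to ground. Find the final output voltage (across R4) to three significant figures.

V_out ≈ 3.67 V

Stage 2 presents R3+R4 = 9.190 kΩ as a load on stage 1's tap.
Stage 1's lower leg becomes R2‖(R3+R4) = 2.087 kΩ, so V_mid = 26.5 × 2.087/7.687 = 7.194 V.
Stage 2 is itself unloaded: V_out = V_mid × R4/(R3+R4) = 7.194 × 4.69/9.190 = 3.67 V.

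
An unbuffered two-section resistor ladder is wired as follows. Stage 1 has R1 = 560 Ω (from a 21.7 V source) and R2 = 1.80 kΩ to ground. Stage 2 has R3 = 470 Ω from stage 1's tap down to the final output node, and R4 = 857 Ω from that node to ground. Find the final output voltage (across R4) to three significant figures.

Stage 2 presents R3+R4 = 1327 Ω as a load on stage 1's tap.
Stage 1's lower leg becomes R2‖(R3+R4) = 763.9 Ω, so V_mid = 21.7 × 763.9/1324 = 12.52 V.
Stage 2 is itself unloaded: V_out = V_mid × R4/(R3+R4) = 12.52 × 857/1327 = 8.09 V.

V_out ≈ 8.09 V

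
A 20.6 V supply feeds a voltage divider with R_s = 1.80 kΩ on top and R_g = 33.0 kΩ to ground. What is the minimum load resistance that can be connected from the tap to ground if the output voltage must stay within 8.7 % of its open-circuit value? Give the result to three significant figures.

R_L(min) ≈ 17.9 kΩ

Output resistance R_th = R_s‖R_g = (1.80 × 33.0)/34.80 = 1.707 kΩ.
The fractional drop is R_th/(R_th + R_L); requiring this ≤ 0.0870 gives R_L ≥ R_th(1/0.0870 − 1) = 1.707 × 10.49 = 17.9 kΩ.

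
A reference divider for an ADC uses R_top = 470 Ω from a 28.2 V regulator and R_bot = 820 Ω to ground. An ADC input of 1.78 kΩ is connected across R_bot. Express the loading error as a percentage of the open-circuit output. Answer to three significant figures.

Unloaded V = 28.2 × 820/1290 = 17.926 V.
Loaded: R_bot‖R_L = 561.4 Ω, giving V = 28.2 × 561.4/1031 = 15.349 V.
Drop = (17.926 − 15.349) / 17.926 = 14.4 %.

14.4 %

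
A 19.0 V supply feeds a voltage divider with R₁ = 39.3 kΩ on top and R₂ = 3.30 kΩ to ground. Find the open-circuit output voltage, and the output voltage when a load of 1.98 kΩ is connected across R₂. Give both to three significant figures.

Unloaded: 1.47 V; loaded: 0.580 V

Open-circuit: V = 19.0 × 3.30/(39.3 + 3.30) = 1.47 V.
With the load, R₂ becomes R₂‖R_L = 1.238 kΩ, so V = 19.0 × 1.238/40.54 = 0.580 V.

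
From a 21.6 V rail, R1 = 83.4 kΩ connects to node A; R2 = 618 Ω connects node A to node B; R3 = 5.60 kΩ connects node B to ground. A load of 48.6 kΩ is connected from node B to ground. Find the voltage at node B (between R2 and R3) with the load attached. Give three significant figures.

At node B, R3 is in parallel with the load: R3‖R_L = 5021 Ω.
Below node A the resistance is R2 + (R3‖R_L) = 5639 Ω, so V_A = 21.6 × 5639/89040 = 1.368 V.
Then V_B = V_A × (R3‖R_L)/(R2 + R3‖R_L) = 1.368 × 5021/5639 = 1.22 V.

V ≈ 1.22 V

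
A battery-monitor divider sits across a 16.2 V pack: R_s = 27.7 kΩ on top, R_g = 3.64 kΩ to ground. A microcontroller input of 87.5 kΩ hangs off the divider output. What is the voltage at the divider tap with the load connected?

The load sits in parallel with R_g: R_g‖R_L = (3.64 × 87.5) / (3.64 + 87.5) = 3.495 kΩ.
V_out = 16.2 × 3.495 / (27.7 + 3.495) = 16.2 × 3.495/31.19 = 1.81 V.
(Unloaded it would have been 1.88 V.)

V_out ≈ 1.81 V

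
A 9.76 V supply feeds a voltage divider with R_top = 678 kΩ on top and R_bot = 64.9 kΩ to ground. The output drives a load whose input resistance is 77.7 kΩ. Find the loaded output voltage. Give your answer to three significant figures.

The load sits in parallel with R_bot: R_bot‖R_L = (64.9 × 77.7) / (64.9 + 77.7) = 35.36 kΩ.
V_out = 9.76 × 35.36 / (678 + 35.36) = 9.76 × 35.36/713.4 = 0.484 V.
(Unloaded it would have been 0.853 V.)

V_out ≈ 0.484 V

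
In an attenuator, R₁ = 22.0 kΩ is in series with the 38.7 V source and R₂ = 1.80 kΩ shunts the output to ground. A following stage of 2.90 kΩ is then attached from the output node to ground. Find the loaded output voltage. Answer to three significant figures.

V_out ≈ 1.86 V

The load sits in parallel with R₂: R₂‖R_L = (1.80 × 2.90) / (1.80 + 2.90) = 1.111 kΩ.
V_out = 38.7 × 1.111 / (22.0 + 1.111) = 38.7 × 1.111/23.11 = 1.86 V.
(Unloaded it would have been 2.93 V.)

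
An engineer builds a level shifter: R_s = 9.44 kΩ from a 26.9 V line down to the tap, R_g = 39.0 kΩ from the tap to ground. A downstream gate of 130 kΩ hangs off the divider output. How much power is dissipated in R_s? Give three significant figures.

P ≈ 4.39 mW

Total resistance from the source is R_s + (R_g‖R_L) = 39.44 kΩ, so I = 26.9/39.44 kΩ = 0.6820 mA.
P = I²·R_s = (0.6820 mA)² × 9.44 kΩ = 4.39 mW.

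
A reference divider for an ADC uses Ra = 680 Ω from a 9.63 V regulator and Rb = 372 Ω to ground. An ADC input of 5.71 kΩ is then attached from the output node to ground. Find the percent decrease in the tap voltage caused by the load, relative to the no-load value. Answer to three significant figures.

4.04 %

The divider's output (Thévenin) resistance is Ra‖Rb = 240.5 Ω.
Fractional drop under load = R_th/(R_th + R_L) = 240.5 / (240.5 + 5710) = 0.04041.
So the output falls by 4.04 %.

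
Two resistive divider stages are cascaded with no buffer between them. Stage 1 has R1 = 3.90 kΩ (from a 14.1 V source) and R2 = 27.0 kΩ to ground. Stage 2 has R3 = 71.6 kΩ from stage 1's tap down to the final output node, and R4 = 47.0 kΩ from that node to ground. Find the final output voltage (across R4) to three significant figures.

Stage 2 presents R3+R4 = 118.6 kΩ as a load on stage 1's tap.
Stage 1's lower leg becomes R2‖(R3+R4) = 21.99 kΩ, so V_mid = 14.1 × 21.99/25.89 = 11.98 V.
Stage 2 is itself unloaded: V_out = V_mid × R4/(R3+R4) = 11.98 × 47.0/118.6 = 4.75 V.

V_out ≈ 4.75 V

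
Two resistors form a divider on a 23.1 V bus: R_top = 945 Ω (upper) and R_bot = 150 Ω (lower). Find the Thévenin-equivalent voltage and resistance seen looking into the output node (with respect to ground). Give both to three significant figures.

V_th = 3.16 V, R_th = 129 Ω

V_th is the open-circuit tap voltage: 23.1 × 150/(945 + 150) = 3.16 V.
With the supply zeroed, R_top and R_bot appear in parallel from the tap: R_th = R_top‖R_bot = (945 × 150)/1095 = 129 Ω.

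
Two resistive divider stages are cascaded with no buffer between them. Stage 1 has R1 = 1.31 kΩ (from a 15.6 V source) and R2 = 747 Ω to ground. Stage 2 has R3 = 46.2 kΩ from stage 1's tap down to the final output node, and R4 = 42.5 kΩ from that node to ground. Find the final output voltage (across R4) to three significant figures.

V_out ≈ 2.70 V

Stage 2 presents R3+R4 = 88700 Ω as a load on stage 1's tap.
Stage 1's lower leg becomes R2‖(R3+R4) = 740.8 Ω, so V_mid = 15.6 × 740.8/2051 = 5.635 V.
Stage 2 is itself unloaded: V_out = V_mid × R4/(R3+R4) = 5.635 × 42500/88700 = 2.70 V.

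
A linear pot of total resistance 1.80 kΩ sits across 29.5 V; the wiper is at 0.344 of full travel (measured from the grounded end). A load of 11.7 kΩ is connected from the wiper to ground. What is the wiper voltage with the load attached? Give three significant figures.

The wiper splits the pot into (1−α)R = 1181 Ω above and αR = 619.2 Ω below.
Lower section ‖ load = 588.1 Ω.
V_wiper = 29.5 × 588.1/(1181 + 588.1) = 9.81 V.

V ≈ 9.81 V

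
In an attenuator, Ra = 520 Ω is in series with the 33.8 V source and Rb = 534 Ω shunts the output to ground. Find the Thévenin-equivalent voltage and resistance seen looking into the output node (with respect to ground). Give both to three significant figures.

V_th is the open-circuit tap voltage: 33.8 × 534/(520 + 534) = 17.1 V.
With the supply zeroed, Ra and Rb appear in parallel from the tap: R_th = Ra‖Rb = (520 × 534)/1054 = 263 Ω.

V_th = 17.1 V, R_th = 263 Ω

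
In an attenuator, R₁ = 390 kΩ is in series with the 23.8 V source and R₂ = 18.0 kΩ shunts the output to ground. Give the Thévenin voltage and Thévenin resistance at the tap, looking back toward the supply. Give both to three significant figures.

V_th = 1.05 V, R_th = 17.2 kΩ

V_th is the open-circuit tap voltage: 23.8 × 18.0/(390 + 18.0) = 1.05 V.
With the supply zeroed, R₁ and R₂ appear in parallel from the tap: R_th = R₁‖R₂ = (390 × 18.0)/408.0 = 17.2 kΩ.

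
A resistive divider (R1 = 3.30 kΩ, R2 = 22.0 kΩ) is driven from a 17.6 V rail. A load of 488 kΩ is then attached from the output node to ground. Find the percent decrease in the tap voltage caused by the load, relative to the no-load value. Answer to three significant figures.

The divider's output (Thévenin) resistance is R1‖R2 = 2.870 kΩ.
Fractional drop under load = R_th/(R_th + R_L) = 2.870 / (2.870 + 488) = 0.005846.
So the output falls by 0.585 %.

0.585 %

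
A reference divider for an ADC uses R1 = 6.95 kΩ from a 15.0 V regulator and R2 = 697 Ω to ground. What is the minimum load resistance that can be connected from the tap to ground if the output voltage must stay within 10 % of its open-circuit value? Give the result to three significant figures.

Output resistance R_th = R1‖R2 = (6950 × 697)/7647 = 633.5 Ω.
The fractional drop is R_th/(R_th + R_L); requiring this ≤ 0.100 gives R_L ≥ R_th(1/0.100 − 1) = 633.5 × 9.000 = 5.70 kΩ.

R_L(min) ≈ 5.70 kΩ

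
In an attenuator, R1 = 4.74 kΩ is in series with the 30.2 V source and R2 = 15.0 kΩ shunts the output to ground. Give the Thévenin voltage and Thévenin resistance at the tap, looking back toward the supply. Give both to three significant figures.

V_th is the open-circuit tap voltage: 30.2 × 15.0/(4.74 + 15.0) = 22.9 V.
With the supply zeroed, R1 and R2 appear in parallel from the tap: R_th = R1‖R2 = (4.74 × 15.0)/19.74 = 3.60 kΩ.

V_th = 22.9 V, R_th = 3.60 kΩ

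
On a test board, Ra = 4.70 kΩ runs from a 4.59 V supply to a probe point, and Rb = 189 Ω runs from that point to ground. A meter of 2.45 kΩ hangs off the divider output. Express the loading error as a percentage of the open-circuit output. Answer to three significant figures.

The divider's output (Thévenin) resistance is Ra‖Rb = 181.7 Ω.
Fractional drop under load = R_th/(R_th + R_L) = 181.7 / (181.7 + 2450) = 0.06904.
So the output falls by 6.90 %.

6.90 %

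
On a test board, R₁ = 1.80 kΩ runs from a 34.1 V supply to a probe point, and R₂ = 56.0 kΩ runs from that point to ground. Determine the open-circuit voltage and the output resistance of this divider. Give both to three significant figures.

V_th = 33.0 V, R_th = 1.74 kΩ

V_th is the open-circuit tap voltage: 34.1 × 56.0/(1.80 + 56.0) = 33.0 V.
With the supply zeroed, R₁ and R₂ appear in parallel from the tap: R_th = R₁‖R₂ = (1.80 × 56.0)/57.80 = 1.74 kΩ.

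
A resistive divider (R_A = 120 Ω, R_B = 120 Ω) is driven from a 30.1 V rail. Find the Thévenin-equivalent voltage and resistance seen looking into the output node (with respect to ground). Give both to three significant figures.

V_th is the open-circuit tap voltage: 30.1 × 120/(120 + 120) = 15.1 V.
With the supply zeroed, R_A and R_B appear in parallel from the tap: R_th = R_A‖R_B = (120 × 120)/240.0 = 60.0 Ω.

V_th = 15.1 V, R_th = 60.0 Ω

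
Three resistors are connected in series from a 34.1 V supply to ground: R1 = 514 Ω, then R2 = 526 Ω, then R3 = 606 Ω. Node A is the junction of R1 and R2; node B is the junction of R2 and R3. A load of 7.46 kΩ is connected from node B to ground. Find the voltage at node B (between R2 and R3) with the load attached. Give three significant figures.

At node B, R3 is in parallel with the load: R3‖R_L = 560.5 Ω.
Below node A the resistance is R2 + (R3‖R_L) = 1086 Ω, so V_A = 34.1 × 1086/1600 = 23.15 V.
Then V_B = V_A × (R3‖R_L)/(R2 + R3‖R_L) = 23.15 × 560.5/1086 = 11.9 V.

V ≈ 11.9 V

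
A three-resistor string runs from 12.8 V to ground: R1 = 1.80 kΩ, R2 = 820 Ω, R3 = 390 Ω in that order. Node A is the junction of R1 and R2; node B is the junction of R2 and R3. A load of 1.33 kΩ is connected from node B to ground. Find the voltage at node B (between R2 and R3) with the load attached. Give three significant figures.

At node B, R3 is in parallel with the load: R3‖R_L = 301.6 Ω.
Below node A the resistance is R2 + (R3‖R_L) = 1122 Ω, so V_A = 12.8 × 1122/2922 = 4.914 V.
Then V_B = V_A × (R3‖R_L)/(R2 + R3‖R_L) = 4.914 × 301.6/1122 = 1.32 V.

V ≈ 1.32 V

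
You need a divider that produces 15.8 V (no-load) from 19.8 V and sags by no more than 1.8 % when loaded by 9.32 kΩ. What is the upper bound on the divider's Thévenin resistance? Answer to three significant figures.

R_th ≤ 171 Ω

Loading drop = R_th/(R_th + R_L) ≤ 0.0180, so R_th ≤ R_L · ε/(1−ε) = 9.32 kΩ × 0.0180/0.9820 = 171 Ω.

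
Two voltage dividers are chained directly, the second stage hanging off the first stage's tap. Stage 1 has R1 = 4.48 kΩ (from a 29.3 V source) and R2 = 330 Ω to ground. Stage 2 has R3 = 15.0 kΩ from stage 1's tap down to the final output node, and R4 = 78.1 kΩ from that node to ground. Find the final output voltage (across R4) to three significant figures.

V_out ≈ 1.68 V

Stage 2 presents R3+R4 = 93100 Ω as a load on stage 1's tap.
Stage 1's lower leg becomes R2‖(R3+R4) = 328.8 Ω, so V_mid = 29.3 × 328.8/4809 = 2.004 V.
Stage 2 is itself unloaded: V_out = V_mid × R4/(R3+R4) = 2.004 × 78100/93100 = 1.68 V.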